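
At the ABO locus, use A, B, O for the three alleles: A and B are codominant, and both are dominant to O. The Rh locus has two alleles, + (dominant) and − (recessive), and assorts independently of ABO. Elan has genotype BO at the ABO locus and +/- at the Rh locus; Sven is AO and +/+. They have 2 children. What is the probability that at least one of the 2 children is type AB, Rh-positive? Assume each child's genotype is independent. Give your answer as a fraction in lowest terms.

7/16

ABO cross BO × AO → 1/4 O, 1/4 A, 1/4 B, 1/4 AB.
Rh cross +/- × +/+ → 1 Rh+; so P(type AB, Rh-positive) = 1/4 × 1 = 1/4 per child.
P(none) = (3/4)^2 = 9/16; P(at least one) = 1 − 9/16 = 7/16.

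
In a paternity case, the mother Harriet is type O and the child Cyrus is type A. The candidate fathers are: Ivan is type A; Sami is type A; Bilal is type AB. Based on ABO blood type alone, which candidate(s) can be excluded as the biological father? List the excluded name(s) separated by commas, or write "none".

none

A candidate is excluded only if no genotype consistent with his phenotype could produce a type A child with a type O mother.
Every candidate has at least one consistent genotype combination, so none can be excluded.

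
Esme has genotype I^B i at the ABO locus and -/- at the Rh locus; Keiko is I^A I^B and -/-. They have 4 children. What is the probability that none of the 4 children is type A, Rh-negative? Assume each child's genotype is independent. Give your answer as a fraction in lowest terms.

ABO cross I^B i × I^A I^B → 1/4 A, 1/2 B, 1/4 AB.
Rh cross -/- × -/- → 1 Rh-; so P(type A, Rh-negative) = 1/4 × 1 = 1/4 per child.
P(not type A, Rh-negative) = 3/4 for one child; (3/4)^4 = 81/256.

81/256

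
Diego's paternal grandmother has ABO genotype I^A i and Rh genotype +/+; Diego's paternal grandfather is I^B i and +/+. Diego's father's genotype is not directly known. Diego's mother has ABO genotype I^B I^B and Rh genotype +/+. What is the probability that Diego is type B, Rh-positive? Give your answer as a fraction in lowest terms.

Diego's father's ABO genotype from I^A i × I^B i: 1/4 I^A I^B, 1/4 I^A i, 1/4 I^B i, 1/4 i i.
Crossing each possibility with the mother I^B I^B and summing P(type B): 1/4·1/2 + 1/4·1/2 + 1/4·1 + 1/4·1 = 3/4.
Similarly for Rh via the father's Rh distribution: P(Rh+) = 1.
Independent loci: 3/4 × 1 = 3/4.

3/4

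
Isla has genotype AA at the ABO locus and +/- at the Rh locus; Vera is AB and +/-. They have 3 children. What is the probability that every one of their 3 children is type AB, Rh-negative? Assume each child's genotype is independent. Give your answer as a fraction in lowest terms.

ABO cross AA × AB → 1/2 A, 1/2 AB.
Rh cross +/- × +/- → 3/4 Rh+, 1/4 Rh-; so P(type AB, Rh-negative) = 1/2 × 1/4 = 1/8 per child.
All 3 independent: (1/8)^3 = 1/512.

1/512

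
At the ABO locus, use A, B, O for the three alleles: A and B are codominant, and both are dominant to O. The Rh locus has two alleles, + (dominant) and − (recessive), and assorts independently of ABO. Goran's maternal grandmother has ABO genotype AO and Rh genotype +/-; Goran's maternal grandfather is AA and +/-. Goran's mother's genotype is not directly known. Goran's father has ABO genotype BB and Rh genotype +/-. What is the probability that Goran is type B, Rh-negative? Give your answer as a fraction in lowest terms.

1/16

Goran's mother's ABO genotype from AO × AA: 1/2 AA, 1/2 AO.
Crossing each possibility with the father BB and summing P(type B): 1/2·0 + 1/2·1/2 = 1/4.
Similarly for Rh via the mother's Rh distribution: P(Rh-) = 1/4.
Independent loci: 1/4 × 1/4 = 1/16.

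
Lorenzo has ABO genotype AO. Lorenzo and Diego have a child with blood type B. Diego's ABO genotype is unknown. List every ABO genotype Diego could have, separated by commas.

AB, BB, BO

For each candidate genotype of Diego, check whether crossing it with AO can produce every observed child phenotype.
  AA → possible child types {A} ✗
  AB → possible child types {A, B, AB} ✓
  AO → possible child types {O, A} ✗
  BB → possible child types {B, AB} ✓
  BO → possible child types {O, A, B, AB} ✓
  OO → possible child types {O, A} ✗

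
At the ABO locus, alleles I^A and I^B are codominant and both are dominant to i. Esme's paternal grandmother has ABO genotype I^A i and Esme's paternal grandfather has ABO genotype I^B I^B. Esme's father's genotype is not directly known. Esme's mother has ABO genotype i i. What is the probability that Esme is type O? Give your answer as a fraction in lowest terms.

1/4

Esme's father's ABO genotype from I^A i × I^B I^B: 1/2 I^A I^B, 1/2 I^B i.
Crossing each possibility with the mother i i and summing P(type O): 1/2·0 + 1/2·1/2 = 1/4.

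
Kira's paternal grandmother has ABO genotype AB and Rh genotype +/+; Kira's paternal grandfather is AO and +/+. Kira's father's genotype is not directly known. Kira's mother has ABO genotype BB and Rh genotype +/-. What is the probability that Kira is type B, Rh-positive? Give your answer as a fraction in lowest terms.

Kira's father's ABO genotype from AB × AO: 1/4 AA, 1/4 AB, 1/4 AO, 1/4 BO.
Crossing each possibility with the mother BB and summing P(type B): 1/4·0 + 1/4·1/2 + 1/4·1/2 + 1/4·1 = 1/2.
Similarly for Rh via the father's Rh distribution: P(Rh+) = 1.
Independent loci: 1/2 × 1 = 1/2.

1/2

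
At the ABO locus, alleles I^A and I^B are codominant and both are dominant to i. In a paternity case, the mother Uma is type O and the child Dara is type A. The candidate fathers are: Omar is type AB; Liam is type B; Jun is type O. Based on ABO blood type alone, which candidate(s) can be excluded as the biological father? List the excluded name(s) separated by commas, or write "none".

Liam, Jun

A candidate is excluded only if no genotype consistent with his phenotype could produce a type A child with a type O mother.
Liam (type B): no genotype consistent with that phenotype can produce a type-A child with a type-O mother.
Jun (type O): no genotype consistent with that phenotype can produce a type-A child with a type-O mother.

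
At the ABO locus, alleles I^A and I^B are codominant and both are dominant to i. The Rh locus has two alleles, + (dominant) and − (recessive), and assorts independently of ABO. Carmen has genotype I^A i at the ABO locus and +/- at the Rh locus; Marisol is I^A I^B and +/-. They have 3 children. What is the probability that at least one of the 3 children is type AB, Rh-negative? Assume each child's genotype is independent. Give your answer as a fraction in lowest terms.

721/4096

ABO cross I^A i × I^A I^B → 1/2 A, 1/4 B, 1/4 AB.
Rh cross +/- × +/- → 3/4 Rh+, 1/4 Rh-; so P(type AB, Rh-negative) = 1/4 × 1/4 = 1/16 per child.
P(none) = (15/16)^3 = 3375/4096; P(at least one) = 1 − 3375/4096 = 721/4096.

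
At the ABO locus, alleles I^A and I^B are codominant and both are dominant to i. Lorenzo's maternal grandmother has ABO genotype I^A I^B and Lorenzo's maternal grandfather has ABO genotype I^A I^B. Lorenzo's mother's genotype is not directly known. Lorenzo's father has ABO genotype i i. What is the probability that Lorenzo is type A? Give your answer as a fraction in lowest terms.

1/2

Lorenzo's mother's ABO genotype from I^A I^B × I^A I^B: 1/4 I^A I^A, 1/2 I^A I^B, 1/4 I^B I^B.
Crossing each possibility with the father i i and summing P(type A): 1/4·1 + 1/2·1/2 + 1/4·0 = 1/2.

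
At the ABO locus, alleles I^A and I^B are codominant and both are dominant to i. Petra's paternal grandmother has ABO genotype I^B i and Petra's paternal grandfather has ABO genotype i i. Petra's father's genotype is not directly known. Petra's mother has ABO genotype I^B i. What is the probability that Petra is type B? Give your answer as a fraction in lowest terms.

Petra's father's ABO genotype from I^B i × i i: 1/2 I^B i, 1/2 i i.
Crossing each possibility with the mother I^B i and summing P(type B): 1/2·3/4 + 1/2·1/2 = 5/8.

5/8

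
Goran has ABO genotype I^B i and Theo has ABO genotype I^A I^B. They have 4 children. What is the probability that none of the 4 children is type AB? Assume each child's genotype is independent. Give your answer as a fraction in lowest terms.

ABO cross I^B i × I^A I^B → 1/4 A, 1/2 B, 1/4 AB.
So P(type AB) = 1/4 per child.
P(not type AB) = 3/4 for one child; (3/4)^4 = 81/256.

81/256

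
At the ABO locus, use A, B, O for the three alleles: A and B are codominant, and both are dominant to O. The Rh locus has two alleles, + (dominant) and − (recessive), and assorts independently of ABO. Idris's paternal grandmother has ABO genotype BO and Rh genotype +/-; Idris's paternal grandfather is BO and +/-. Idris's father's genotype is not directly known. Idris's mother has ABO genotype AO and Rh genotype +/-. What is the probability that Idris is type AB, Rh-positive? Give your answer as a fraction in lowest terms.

3/16

Idris's father's ABO genotype from BO × BO: 1/4 BB, 1/2 BO, 1/4 OO.
Crossing each possibility with the mother AO and summing P(type AB): 1/4·1/2 + 1/2·1/4 + 1/4·0 = 1/4.
Similarly for Rh via the father's Rh distribution: P(Rh+) = 3/4.
Independent loci: 1/4 × 3/4 = 3/16.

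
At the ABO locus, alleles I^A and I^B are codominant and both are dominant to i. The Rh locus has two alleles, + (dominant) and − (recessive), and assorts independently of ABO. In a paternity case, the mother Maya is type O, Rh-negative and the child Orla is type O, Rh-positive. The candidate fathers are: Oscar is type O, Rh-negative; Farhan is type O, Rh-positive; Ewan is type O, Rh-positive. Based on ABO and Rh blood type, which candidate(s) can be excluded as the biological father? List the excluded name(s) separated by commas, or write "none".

A candidate is excluded only if no genotype consistent with his phenotype could produce a type O, Rh-positive child with a type O, Rh-negative mother.
Oscar (type O, Rh-): no genotype consistent with that phenotype can produce a type-O Rh+ child with a type-O mother.

Oscar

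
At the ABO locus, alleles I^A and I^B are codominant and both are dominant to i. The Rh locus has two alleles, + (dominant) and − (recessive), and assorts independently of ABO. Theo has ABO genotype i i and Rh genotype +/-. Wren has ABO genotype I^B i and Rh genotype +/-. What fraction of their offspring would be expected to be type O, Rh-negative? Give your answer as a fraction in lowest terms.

ABO cross i i × I^B i → offspring phenotypes: 1/2 O, 1/2 B.
Rh cross +/- × +/- → 3/4 Rh+, 1/4 Rh-.
Independent loci: P(type O, Rh-negative) = 1/2 × 1/4 = 1/8.

1/8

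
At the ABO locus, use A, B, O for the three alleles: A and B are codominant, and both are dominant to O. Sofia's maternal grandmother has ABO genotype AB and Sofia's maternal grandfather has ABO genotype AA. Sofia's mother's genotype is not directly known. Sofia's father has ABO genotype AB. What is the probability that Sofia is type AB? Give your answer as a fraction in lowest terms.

Sofia's mother's ABO genotype from AB × AA: 1/2 AA, 1/2 AB.
Crossing each possibility with the father AB and summing P(type AB): 1/2·1/2 + 1/2·1/2 = 1/2.

1/2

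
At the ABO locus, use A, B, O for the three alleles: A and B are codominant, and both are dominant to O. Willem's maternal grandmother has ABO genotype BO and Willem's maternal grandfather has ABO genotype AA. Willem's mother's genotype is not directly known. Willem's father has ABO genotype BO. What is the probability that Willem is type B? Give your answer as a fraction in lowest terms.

Willem's mother's ABO genotype from BO × AA: 1/2 AB, 1/2 AO.
Crossing each possibility with the father BO and summing P(type B): 1/2·1/2 + 1/2·1/4 = 3/8.

3/8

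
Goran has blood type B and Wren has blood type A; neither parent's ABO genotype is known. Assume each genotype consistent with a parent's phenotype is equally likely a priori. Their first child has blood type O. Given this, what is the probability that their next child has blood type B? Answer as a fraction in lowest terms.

1/4

Possible genotypes: Goran ∈ {BB, BO}; Wren ∈ {AA, AO}.
Weight each parental genotype pair by prior × P(type-O child):
  BO × AO: posterior weight 1; P(next child type B) = 1/4.
Weighted sum = 1/4.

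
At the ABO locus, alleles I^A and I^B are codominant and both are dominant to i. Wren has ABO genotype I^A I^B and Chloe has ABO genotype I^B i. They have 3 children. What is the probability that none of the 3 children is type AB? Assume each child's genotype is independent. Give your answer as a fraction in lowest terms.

27/64

ABO cross I^A I^B × I^B i → 1/4 A, 1/2 B, 1/4 AB.
So P(type AB) = 1/4 per child.
P(not type AB) = 3/4 for one child; (3/4)^3 = 27/64.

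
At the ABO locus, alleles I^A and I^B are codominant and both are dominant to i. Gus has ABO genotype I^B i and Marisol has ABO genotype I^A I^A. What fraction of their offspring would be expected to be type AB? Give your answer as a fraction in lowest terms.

ABO cross I^B i × I^A I^A → offspring phenotypes: 1/2 A, 1/2 AB.
So P(type AB) = 1/2.

1/2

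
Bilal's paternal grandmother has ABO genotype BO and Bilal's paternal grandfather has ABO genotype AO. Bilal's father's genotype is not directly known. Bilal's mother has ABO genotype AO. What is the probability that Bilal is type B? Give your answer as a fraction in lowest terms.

1/8

Bilal's father's ABO genotype from BO × AO: 1/4 AB, 1/4 AO, 1/4 BO, 1/4 OO.
Crossing each possibility with the mother AO and summing P(type B): 1/4·1/4 + 1/4·0 + 1/4·1/4 + 1/4·0 = 1/8.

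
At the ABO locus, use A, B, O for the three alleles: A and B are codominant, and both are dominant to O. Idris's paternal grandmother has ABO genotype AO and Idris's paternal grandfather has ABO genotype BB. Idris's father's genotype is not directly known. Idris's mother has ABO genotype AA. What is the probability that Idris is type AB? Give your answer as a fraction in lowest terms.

1/2

Idris's father's ABO genotype from AO × BB: 1/2 AB, 1/2 BO.
Crossing each possibility with the mother AA and summing P(type AB): 1/2·1/2 + 1/2·1/2 = 1/2.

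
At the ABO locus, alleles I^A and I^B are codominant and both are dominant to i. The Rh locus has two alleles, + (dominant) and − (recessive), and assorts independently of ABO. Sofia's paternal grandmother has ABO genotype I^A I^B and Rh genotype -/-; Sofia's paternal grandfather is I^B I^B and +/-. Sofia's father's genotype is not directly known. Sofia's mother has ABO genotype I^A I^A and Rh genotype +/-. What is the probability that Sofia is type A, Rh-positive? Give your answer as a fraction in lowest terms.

Sofia's father's ABO genotype from I^A I^B × I^B I^B: 1/2 I^A I^B, 1/2 I^B I^B.
Crossing each possibility with the mother I^A I^A and summing P(type A): 1/2·1/2 + 1/2·0 = 1/4.
Similarly for Rh via the father's Rh distribution: P(Rh+) = 5/8.
Independent loci: 1/4 × 5/8 = 5/32.

5/32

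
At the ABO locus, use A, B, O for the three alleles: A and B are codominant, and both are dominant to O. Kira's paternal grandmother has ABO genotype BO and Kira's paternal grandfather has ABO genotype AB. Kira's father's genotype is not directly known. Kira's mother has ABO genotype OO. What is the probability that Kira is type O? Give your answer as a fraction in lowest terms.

Kira's father's ABO genotype from BO × AB: 1/4 AB, 1/4 AO, 1/4 BB, 1/4 BO.
Crossing each possibility with the mother OO and summing P(type O): 1/4·0 + 1/4·1/2 + 1/4·0 + 1/4·1/2 = 1/4.

1/4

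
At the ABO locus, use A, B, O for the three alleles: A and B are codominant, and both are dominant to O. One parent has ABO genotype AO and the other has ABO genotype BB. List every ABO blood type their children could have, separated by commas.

B, AB

Gametes from AO × BB give offspring ABO genotypes AB, BO, i.e. phenotypes B, AB.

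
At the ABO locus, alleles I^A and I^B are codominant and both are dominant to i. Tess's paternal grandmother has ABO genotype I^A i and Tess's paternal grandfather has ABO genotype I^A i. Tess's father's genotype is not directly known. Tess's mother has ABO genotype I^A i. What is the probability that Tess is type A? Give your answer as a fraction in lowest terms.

Tess's father's ABO genotype from I^A i × I^A i: 1/4 I^A I^A, 1/2 I^A i, 1/4 i i.
Crossing each possibility with the mother I^A i and summing P(type A): 1/4·1 + 1/2·3/4 + 1/4·1/2 = 3/4.

3/4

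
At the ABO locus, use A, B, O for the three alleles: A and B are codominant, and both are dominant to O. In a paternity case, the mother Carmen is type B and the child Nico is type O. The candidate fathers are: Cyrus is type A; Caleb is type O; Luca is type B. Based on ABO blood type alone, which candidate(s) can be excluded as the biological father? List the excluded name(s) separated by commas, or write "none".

A candidate is excluded only if no genotype consistent with his phenotype could produce a type O child with a type B mother.
Every candidate has at least one consistent genotype combination, so none can be excluded.

none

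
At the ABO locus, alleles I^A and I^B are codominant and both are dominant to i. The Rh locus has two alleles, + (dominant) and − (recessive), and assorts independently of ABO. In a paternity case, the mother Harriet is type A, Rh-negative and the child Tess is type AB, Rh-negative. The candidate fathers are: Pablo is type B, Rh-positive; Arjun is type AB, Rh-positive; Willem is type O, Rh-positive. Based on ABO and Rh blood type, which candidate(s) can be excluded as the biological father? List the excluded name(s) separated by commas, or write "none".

A candidate is excluded only if no genotype consistent with his phenotype could produce a type AB, Rh-negative child with a type A, Rh-negative mother.
Willem (type O, Rh+): no genotype consistent with that phenotype can produce a type-AB Rh- child with a type-A mother.

Willem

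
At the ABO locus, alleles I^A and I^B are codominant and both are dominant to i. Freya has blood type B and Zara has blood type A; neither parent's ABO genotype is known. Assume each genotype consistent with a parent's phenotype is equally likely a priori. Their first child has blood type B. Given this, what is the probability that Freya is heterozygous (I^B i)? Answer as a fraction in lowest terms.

Possible genotypes: Freya ∈ {I^B I^B, I^B i}; Zara ∈ {I^A I^A, I^A i}.
Weight each parental genotype pair by prior × P(type-B child):
  I^B I^B × I^A i: posterior weight 2/3.
  I^B i × I^A i: posterior weight 1/3.
Sum the posterior weight over pairs where Freya is I^B i: 1/3.

1/3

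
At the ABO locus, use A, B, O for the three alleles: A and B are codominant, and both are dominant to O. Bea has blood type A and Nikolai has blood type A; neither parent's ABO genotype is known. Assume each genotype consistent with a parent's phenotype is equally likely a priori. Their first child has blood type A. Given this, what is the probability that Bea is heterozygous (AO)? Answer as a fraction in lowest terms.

Possible genotypes: Bea ∈ {AA, AO}; Nikolai ∈ {AA, AO}.
Weight each parental genotype pair by prior × P(type-A child):
  AA × AA: posterior weight 4/15.
  AA × AO: posterior weight 4/15.
  AO × AA: posterior weight 4/15.
  AO × AO: posterior weight 1/5.
Sum the posterior weight over pairs where Bea is AO: 7/15.

7/15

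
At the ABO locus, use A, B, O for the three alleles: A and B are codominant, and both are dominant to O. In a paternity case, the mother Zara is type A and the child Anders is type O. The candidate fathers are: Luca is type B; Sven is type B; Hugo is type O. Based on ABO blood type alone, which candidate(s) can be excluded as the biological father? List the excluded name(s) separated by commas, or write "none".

A candidate is excluded only if no genotype consistent with his phenotype could produce a type O child with a type A mother.
Every candidate has at least one consistent genotype combination, so none can be excluded.

none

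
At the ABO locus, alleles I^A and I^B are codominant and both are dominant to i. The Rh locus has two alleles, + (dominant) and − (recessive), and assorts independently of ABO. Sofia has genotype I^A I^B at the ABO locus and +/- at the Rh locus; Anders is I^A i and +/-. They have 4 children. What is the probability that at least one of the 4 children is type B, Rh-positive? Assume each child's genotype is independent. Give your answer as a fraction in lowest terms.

ABO cross I^A I^B × I^A i → 1/2 A, 1/4 B, 1/4 AB.
Rh cross +/- × +/- → 3/4 Rh+, 1/4 Rh-; so P(type B, Rh-positive) = 1/4 × 3/4 = 3/16 per child.
P(none) = (13/16)^4 = 28561/65536; P(at least one) = 1 − 28561/65536 = 36975/65536.

36975/65536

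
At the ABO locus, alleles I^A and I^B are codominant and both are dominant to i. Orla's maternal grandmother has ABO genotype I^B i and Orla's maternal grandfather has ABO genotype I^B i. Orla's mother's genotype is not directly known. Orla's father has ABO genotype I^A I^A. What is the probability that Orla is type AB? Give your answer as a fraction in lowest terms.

Orla's mother's ABO genotype from I^B i × I^B i: 1/4 I^B I^B, 1/2 I^B i, 1/4 i i.
Crossing each possibility with the father I^A I^A and summing P(type AB): 1/4·1 + 1/2·1/2 + 1/4·0 = 1/2.

1/2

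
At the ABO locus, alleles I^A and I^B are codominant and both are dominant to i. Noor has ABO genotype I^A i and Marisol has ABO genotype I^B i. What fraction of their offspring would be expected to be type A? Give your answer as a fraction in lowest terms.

ABO cross I^A i × I^B i → offspring phenotypes: 1/4 O, 1/4 A, 1/4 B, 1/4 AB.
So P(type A) = 1/4.

1/4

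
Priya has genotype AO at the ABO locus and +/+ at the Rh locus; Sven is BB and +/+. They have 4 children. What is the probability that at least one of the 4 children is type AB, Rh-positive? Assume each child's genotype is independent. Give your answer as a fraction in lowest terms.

15/16

ABO cross AO × BB → 1/2 B, 1/2 AB.
Rh cross +/+ × +/+ → 1 Rh+; so P(type AB, Rh-positive) = 1/2 × 1 = 1/2 per child.
P(none) = (1/2)^4 = 1/16; P(at least one) = 1 − 1/16 = 15/16.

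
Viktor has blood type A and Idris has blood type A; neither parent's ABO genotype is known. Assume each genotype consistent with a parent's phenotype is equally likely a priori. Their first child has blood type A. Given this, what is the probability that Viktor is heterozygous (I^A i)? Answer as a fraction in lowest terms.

Possible genotypes: Viktor ∈ {I^A I^A, I^A i}; Idris ∈ {I^A I^A, I^A i}.
Weight each parental genotype pair by prior × P(type-A child):
  I^A I^A × I^A I^A: posterior weight 4/15.
  I^A I^A × I^A i: posterior weight 4/15.
  I^A i × I^A I^A: posterior weight 4/15.
  I^A i × I^A i: posterior weight 1/5.
Sum the posterior weight over pairs where Viktor is I^A i: 7/15.

7/15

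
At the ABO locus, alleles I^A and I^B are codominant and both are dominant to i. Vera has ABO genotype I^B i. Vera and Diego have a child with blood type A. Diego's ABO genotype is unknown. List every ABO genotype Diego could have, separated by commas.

For each candidate genotype of Diego, check whether crossing it with I^B i can produce every observed child phenotype.
  I^A I^A → possible child types {A, AB} ✓
  I^A I^B → possible child types {A, B, AB} ✓
  I^A i → possible child types {O, A, B, AB} ✓
  I^B I^B → possible child types {B} ✗
  I^B i → possible child types {O, B} ✗
  i i → possible child types {O, B} ✗

I^A I^A, I^A I^B, I^A i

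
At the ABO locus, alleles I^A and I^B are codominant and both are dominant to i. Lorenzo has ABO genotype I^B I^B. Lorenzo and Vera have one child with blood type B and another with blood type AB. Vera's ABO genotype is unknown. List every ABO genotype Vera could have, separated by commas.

I^A I^B, I^A i

For each candidate genotype of Vera, check whether crossing it with I^B I^B can produce every observed child phenotype.
  I^A I^A → possible child types {AB} ✗
  I^A I^B → possible child types {B, AB} ✓
  I^A i → possible child types {B, AB} ✓
  I^B I^B → possible child types {B} ✗
  I^B i → possible child types {B} ✗
  i i → possible child types {B} ✗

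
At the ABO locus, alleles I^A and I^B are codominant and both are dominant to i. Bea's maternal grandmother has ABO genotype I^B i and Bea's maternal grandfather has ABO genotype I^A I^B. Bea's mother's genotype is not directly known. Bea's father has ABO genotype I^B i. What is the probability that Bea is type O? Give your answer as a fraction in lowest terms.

1/8

Bea's mother's ABO genotype from I^B i × I^A I^B: 1/4 I^A I^B, 1/4 I^A i, 1/4 I^B I^B, 1/4 I^B i.
Crossing each possibility with the father I^B i and summing P(type O): 1/4·0 + 1/4·1/4 + 1/4·0 + 1/4·1/4 = 1/8.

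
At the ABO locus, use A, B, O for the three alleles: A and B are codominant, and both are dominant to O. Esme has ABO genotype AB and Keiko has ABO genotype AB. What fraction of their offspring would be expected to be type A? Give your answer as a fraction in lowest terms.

1/4

ABO cross AB × AB → offspring phenotypes: 1/4 A, 1/4 B, 1/2 AB.
So P(type A) = 1/4.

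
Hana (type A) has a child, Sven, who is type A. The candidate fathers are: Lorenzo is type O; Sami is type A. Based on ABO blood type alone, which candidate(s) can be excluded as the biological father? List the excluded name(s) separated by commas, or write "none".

A candidate is excluded only if no genotype consistent with his phenotype could produce a type A child with a type A mother.
Every candidate has at least one consistent genotype combination, so none can be excluded.

none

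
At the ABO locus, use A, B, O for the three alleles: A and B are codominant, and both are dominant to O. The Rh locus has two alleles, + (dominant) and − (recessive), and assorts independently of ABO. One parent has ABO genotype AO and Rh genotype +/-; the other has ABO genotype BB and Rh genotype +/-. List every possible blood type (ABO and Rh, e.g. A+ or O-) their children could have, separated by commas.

Gametes from AO × BB give offspring ABO genotypes AB, BO, i.e. phenotypes B, AB.
Rh cross +/- × +/- → phenotypes Rh+, Rh-.
Combining independently: B+, B-, AB+, AB-.

B+, B-, AB+, AB-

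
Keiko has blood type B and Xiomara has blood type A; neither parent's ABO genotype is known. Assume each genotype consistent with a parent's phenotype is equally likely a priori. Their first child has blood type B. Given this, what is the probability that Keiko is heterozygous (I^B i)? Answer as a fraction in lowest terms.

1/3

Possible genotypes: Keiko ∈ {I^B I^B, I^B i}; Xiomara ∈ {I^A I^A, I^A i}.
Weight each parental genotype pair by prior × P(type-B child):
  I^B I^B × I^A i: posterior weight 2/3.
  I^B i × I^A i: posterior weight 1/3.
Sum the posterior weight over pairs where Keiko is I^B i: 1/3.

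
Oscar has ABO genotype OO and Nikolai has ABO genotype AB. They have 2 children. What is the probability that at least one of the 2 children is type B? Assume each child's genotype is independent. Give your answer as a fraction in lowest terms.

3/4

ABO cross OO × AB → 1/2 A, 1/2 B.
So P(type B) = 1/2 per child.
P(none) = (1/2)^2 = 1/4; P(at least one) = 1 − 1/4 = 3/4.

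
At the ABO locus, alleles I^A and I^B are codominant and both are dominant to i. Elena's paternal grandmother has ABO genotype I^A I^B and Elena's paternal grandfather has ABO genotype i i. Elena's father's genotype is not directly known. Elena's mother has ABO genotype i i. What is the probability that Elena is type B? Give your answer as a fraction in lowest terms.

1/4

Elena's father's ABO genotype from I^A I^B × i i: 1/2 I^A i, 1/2 I^B i.
Crossing each possibility with the mother i i and summing P(type B): 1/2·0 + 1/2·1/2 = 1/4.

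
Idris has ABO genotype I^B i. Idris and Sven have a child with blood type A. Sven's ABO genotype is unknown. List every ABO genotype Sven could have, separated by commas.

I^A I^A, I^A I^B, I^A i

For each candidate genotype of Sven, check whether crossing it with I^B i can produce every observed child phenotype.
  I^A I^A → possible child types {A, AB} ✓
  I^A I^B → possible child types {A, B, AB} ✓
  I^A i → possible child types {O, A, B, AB} ✓
  I^B I^B → possible child types {B} ✗
  I^B i → possible child types {O, B} ✗
  i i → possible child types {O, B} ✗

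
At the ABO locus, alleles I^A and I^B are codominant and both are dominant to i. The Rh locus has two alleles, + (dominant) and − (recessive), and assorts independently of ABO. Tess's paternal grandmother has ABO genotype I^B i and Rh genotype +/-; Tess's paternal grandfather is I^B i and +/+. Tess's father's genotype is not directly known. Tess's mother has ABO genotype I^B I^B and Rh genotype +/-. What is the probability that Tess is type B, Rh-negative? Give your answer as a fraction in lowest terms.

1/8

Tess's father's ABO genotype from I^B i × I^B i: 1/4 I^B I^B, 1/2 I^B i, 1/4 i i.
Crossing each possibility with the mother I^B I^B and summing P(type B): 1/4·1 + 1/2·1 + 1/4·1 = 1.
Similarly for Rh via the father's Rh distribution: P(Rh-) = 1/8.
Independent loci: 1 × 1/8 = 1/8.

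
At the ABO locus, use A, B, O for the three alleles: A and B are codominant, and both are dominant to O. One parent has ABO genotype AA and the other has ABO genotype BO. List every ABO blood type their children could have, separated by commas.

A, AB

Gametes from AA × BO give offspring ABO genotypes AB, AO, i.e. phenotypes A, AB.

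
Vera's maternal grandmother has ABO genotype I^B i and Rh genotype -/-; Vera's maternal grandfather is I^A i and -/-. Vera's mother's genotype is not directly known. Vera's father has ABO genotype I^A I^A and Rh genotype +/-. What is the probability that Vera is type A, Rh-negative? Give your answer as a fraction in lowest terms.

3/8

Vera's mother's ABO genotype from I^B i × I^A i: 1/4 I^A I^B, 1/4 I^A i, 1/4 I^B i, 1/4 i i.
Crossing each possibility with the father I^A I^A and summing P(type A): 1/4·1/2 + 1/4·1 + 1/4·1/2 + 1/4·1 = 3/4.
Similarly for Rh via the mother's Rh distribution: P(Rh-) = 1/2.
Independent loci: 3/4 × 1/2 = 3/8.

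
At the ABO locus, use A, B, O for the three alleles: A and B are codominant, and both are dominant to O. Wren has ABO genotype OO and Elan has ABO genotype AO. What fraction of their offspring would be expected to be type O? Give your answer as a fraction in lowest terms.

1/2

ABO cross OO × AO → offspring phenotypes: 1/2 O, 1/2 A.
So P(type O) = 1/2.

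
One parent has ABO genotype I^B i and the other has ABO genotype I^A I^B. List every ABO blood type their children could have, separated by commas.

A, B, AB

Gametes from I^B i × I^A I^B give offspring ABO genotypes I^A I^B, I^A i, I^B I^B, I^B i, i.e. phenotypes A, B, AB.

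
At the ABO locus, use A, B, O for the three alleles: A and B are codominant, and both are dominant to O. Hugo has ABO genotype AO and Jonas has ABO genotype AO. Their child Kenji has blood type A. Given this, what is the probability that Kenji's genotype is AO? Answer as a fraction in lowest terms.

Cross AO × AO → 1/4 AA, 1/2 AO, 1/4 OO.
Type-A genotypes among offspring: AA (1/4), AO (1/2); total 3/4.
P(AO | type A) = (1/2) / (3/4) = 2/3.

2/3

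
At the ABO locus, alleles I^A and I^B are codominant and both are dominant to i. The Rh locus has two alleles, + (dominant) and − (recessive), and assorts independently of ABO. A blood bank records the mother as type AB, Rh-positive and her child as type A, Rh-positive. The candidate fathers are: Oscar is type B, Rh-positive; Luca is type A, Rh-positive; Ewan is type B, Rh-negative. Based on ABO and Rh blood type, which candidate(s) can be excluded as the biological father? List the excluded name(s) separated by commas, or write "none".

none

A candidate is excluded only if no genotype consistent with his phenotype could produce a type A, Rh-positive child with a type AB, Rh-positive mother.
Every candidate has at least one consistent genotype combination, so none can be excluded.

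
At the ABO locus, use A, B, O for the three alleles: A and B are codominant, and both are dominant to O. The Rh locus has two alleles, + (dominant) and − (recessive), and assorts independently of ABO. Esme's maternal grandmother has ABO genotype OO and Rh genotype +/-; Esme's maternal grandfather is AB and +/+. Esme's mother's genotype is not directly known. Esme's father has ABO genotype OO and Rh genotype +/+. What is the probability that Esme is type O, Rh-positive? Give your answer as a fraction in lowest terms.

Esme's mother's ABO genotype from OO × AB: 1/2 AO, 1/2 BO.
Crossing each possibility with the father OO and summing P(type O): 1/2·1/2 + 1/2·1/2 = 1/2.
Similarly for Rh via the mother's Rh distribution: P(Rh+) = 1.
Independent loci: 1/2 × 1 = 1/2.

1/2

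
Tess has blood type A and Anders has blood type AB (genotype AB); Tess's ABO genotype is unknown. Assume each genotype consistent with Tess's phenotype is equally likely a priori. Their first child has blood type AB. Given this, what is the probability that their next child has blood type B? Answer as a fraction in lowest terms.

Possible genotypes: Tess ∈ {AA, AO}; Anders ∈ {AB}.
Weight each parental genotype pair by prior × P(type-AB child):
  AA × AB: posterior weight 2/3; P(next child type B) = 0.
  AO × AB: posterior weight 1/3; P(next child type B) = 1/4.
Weighted sum = 1/12.

1/12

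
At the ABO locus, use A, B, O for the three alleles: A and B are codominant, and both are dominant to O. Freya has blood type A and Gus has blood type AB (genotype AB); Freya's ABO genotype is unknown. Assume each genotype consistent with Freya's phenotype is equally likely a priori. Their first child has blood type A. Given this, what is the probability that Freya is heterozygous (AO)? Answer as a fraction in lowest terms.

Possible genotypes: Freya ∈ {AA, AO}; Gus ∈ {AB}.
Weight each parental genotype pair by prior × P(type-A child):
  AA × AB: posterior weight 1/2.
  AO × AB: posterior weight 1/2.
Sum the posterior weight over pairs where Freya is AO: 1/2.

1/2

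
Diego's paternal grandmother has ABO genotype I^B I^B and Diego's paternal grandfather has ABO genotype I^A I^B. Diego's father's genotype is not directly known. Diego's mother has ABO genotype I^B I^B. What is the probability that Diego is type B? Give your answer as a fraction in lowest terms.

3/4

Diego's father's ABO genotype from I^B I^B × I^A I^B: 1/2 I^A I^B, 1/2 I^B I^B.
Crossing each possibility with the mother I^B I^B and summing P(type B): 1/2·1/2 + 1/2·1 = 3/4.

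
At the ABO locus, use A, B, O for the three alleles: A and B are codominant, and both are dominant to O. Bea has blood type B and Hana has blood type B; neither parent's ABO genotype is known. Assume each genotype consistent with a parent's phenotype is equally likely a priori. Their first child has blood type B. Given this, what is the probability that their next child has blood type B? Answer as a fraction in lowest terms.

Possible genotypes: Bea ∈ {BB, BO}; Hana ∈ {BB, BO}.
Weight each parental genotype pair by prior × P(type-B child):
  BB × BB: posterior weight 4/15; P(next child type B) = 1.
  BB × BO: posterior weight 4/15; P(next child type B) = 1.
  BO × BB: posterior weight 4/15; P(next child type B) = 1.
  BO × BO: posterior weight 1/5; P(next child type B) = 3/4.
Weighted sum = 19/20.

19/20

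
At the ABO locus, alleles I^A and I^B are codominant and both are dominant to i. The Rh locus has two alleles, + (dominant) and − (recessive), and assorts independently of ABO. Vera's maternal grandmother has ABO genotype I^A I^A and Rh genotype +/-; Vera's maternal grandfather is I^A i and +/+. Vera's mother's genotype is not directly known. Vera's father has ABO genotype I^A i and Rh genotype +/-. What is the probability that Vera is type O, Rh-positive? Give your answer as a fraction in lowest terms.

Vera's mother's ABO genotype from I^A I^A × I^A i: 1/2 I^A I^A, 1/2 I^A i.
Crossing each possibility with the father I^A i and summing P(type O): 1/2·0 + 1/2·1/4 = 1/8.
Similarly for Rh via the mother's Rh distribution: P(Rh+) = 7/8.
Independent loci: 1/8 × 7/8 = 7/64.

7/64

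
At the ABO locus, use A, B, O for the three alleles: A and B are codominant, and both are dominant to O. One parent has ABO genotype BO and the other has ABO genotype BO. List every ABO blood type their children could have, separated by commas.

Gametes from BO × BO give offspring ABO genotypes BB, BO, OO, i.e. phenotypes O, B.

O, B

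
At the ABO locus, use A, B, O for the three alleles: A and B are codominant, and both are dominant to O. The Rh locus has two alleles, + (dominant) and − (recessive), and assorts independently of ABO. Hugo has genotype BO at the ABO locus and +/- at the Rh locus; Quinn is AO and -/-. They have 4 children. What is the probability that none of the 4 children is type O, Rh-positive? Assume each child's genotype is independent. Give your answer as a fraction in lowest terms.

2401/4096

ABO cross BO × AO → 1/4 O, 1/4 A, 1/4 B, 1/4 AB.
Rh cross +/- × -/- → 1/2 Rh+, 1/2 Rh-; so P(type O, Rh-positive) = 1/4 × 1/2 = 1/8 per child.
P(not type O, Rh-positive) = 7/8 for one child; (7/8)^4 = 2401/4096.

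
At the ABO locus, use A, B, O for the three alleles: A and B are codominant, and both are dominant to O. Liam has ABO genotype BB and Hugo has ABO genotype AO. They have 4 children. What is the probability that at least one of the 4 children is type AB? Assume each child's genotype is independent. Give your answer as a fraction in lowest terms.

15/16

ABO cross BB × AO → 1/2 B, 1/2 AB.
So P(type AB) = 1/2 per child.
P(none) = (1/2)^4 = 1/16; P(at least one) = 1 − 1/16 = 15/16.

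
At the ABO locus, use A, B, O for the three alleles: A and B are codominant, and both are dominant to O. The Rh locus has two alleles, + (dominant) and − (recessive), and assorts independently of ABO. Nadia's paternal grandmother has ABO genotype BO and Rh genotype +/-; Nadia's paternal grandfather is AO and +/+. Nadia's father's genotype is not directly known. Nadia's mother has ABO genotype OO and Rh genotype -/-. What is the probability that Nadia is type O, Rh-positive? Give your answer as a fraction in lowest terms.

3/8

Nadia's father's ABO genotype from BO × AO: 1/4 AB, 1/4 AO, 1/4 BO, 1/4 OO.
Crossing each possibility with the mother OO and summing P(type O): 1/4·0 + 1/4·1/2 + 1/4·1/2 + 1/4·1 = 1/2.
Similarly for Rh via the father's Rh distribution: P(Rh+) = 3/4.
Independent loci: 1/2 × 3/4 = 3/8.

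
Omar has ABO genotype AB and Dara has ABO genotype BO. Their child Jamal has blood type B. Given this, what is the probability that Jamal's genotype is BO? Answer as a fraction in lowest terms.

1/2

Cross AB × BO → 1/4 AB, 1/4 AO, 1/4 BB, 1/4 BO.
Type-B genotypes among offspring: BB (1/4), BO (1/4); total 1/2.
P(BO | type B) = (1/4) / (1/2) = 1/2.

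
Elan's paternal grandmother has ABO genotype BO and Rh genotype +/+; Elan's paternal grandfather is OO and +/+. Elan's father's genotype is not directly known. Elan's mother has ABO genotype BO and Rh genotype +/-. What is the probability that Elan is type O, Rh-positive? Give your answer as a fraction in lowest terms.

3/8

Elan's father's ABO genotype from BO × OO: 1/2 BO, 1/2 OO.
Crossing each possibility with the mother BO and summing P(type O): 1/2·1/4 + 1/2·1/2 = 3/8.
Similarly for Rh via the father's Rh distribution: P(Rh+) = 1.
Independent loci: 3/8 × 1 = 3/8.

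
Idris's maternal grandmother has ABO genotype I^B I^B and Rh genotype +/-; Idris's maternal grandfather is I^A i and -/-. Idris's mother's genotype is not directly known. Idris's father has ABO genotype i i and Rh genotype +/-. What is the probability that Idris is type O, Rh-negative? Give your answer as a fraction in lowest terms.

Idris's mother's ABO genotype from I^B I^B × I^A i: 1/2 I^A I^B, 1/2 I^B i.
Crossing each possibility with the father i i and summing P(type O): 1/2·0 + 1/2·1/2 = 1/4.
Similarly for Rh via the mother's Rh distribution: P(Rh-) = 3/8.
Independent loci: 1/4 × 3/8 = 3/32.

3/32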